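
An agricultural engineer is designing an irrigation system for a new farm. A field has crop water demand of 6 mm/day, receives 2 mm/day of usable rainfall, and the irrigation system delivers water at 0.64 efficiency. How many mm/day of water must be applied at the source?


IWR = (ETc - Pe) / Ea
    = (6 - 2) / 0.64
    = 4 / 0.64
    = 6.25 mm/day


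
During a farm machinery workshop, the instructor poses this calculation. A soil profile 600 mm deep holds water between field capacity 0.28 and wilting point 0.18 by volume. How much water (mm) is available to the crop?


AW = (FC - WP) * D
   = (0.28 - 0.18) * 600
   = 0.10 * 600
   = 60 mm


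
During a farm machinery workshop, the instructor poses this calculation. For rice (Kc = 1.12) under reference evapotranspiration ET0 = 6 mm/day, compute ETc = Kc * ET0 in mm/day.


ETc = Kc * ET0
    = 1.12 * 6
    = 6.72 mm/day


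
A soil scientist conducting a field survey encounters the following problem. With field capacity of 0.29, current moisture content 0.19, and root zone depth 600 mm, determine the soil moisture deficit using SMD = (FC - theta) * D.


SMD = (FC - theta) * D
    = (0.29 - 0.19) * 600
    = 0.100 * 600
    = 60 mm


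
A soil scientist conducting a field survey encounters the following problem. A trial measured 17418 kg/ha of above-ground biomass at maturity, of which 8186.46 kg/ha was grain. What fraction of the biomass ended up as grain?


HI = grain_yield / biomass
   = 8186.46 / 17418
   = 0.47


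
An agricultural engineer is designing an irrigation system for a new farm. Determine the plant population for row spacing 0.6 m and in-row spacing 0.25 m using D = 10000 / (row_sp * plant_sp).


D = 10000 / (row_sp * plant_sp)
  = 10000 / (0.6 * 0.25)
  = 10000 / 0.1500
  = 66666.67 plants/ha


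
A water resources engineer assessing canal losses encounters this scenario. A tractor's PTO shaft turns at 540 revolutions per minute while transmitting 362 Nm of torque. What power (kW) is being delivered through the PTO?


P = 2*pi*n*T / 60000
  = 2*pi * 540 * 362 / 60000
  = 1228237.06 / 60000
  = 20.47 kW


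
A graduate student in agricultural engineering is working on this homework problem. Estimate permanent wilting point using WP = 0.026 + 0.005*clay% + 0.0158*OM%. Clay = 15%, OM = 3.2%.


WP = 0.026 + 0.005*15 + 0.0158*3.2
   = 0.026 + 0.0750 + 0.0506
   = 0.1516


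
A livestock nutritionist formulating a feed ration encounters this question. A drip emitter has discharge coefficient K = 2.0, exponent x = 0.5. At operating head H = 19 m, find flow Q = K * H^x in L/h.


Q = K * H^x
  = 2.0 * 19^0.5
  = 2.0 * 4.3589
  = 8.72 L/h


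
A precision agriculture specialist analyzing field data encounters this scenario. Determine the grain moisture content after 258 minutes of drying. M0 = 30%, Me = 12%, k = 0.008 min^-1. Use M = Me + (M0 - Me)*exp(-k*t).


M = Me + (M0 - Me) * e^(-k*t)
  = 12 + (30 - 12) * e^(-0.008*258)
  = 12 + 18 * e^(-2.064)
  = 12 + 18 * 0.12695
  = 12 + 2.2850
  = 14.29%


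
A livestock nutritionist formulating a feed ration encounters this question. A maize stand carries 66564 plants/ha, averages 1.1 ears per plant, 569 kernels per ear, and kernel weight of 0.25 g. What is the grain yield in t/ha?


Y = density * ears * kernels * kw
  = 66564 * 1.1 * 569 * 0.25 g/ha
  = 10415601.90 g/ha
  = 10415.60 kg/ha = 10.42 t/ha


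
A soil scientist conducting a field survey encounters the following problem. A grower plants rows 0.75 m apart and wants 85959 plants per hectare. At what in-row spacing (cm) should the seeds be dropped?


spacing = 10000 / (row_sp * density)
        = 10000 / (0.75 * 85959)
        = 10000 / 64469.25
        = 0.15511 m = 15.51 cm


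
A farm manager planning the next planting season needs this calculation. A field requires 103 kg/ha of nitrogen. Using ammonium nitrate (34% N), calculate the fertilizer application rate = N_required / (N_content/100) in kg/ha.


Rate = N_required / (N_content / 100)
     = 103 / (34 / 100)
     = 103 / 0.34
     = 302.94 kg/ha


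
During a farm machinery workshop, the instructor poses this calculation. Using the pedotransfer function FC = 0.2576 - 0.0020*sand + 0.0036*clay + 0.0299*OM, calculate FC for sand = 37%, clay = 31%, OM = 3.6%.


FC = 0.2576 - 0.0020*37 + 0.0036*31 + 0.0299*3.6
   = 0.2576 - 0.0740 + 0.1116 + 0.1076
   = 0.4028


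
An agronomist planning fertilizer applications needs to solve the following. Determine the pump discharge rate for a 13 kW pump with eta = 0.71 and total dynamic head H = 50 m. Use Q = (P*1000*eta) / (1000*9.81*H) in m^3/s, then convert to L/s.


Q = (P * 1000 * eta) / (rho * g * H)
  = (13 * 1000 * 0.71) / (1000 * 9.81 * 50)
  = 9230 / 490500
  = 0.01882 m^3/s = 18.82 L/s


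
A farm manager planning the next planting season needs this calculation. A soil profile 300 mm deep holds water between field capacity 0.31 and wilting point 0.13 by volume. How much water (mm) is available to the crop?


AW = (FC - WP) * D
   = (0.31 - 0.13) * 300
   = 0.18 * 300
   = 54 mm


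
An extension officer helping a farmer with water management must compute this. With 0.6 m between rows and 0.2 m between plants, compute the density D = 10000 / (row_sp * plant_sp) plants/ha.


D = 10000 / (row_sp * plant_sp)
  = 10000 / (0.6 * 0.2)
  = 10000 / 0.1200
  = 83333.33 plants/ha


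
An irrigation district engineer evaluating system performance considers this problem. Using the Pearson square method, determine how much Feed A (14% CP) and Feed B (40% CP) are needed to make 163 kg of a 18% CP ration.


parts_A = CP_b - target = 40 - 18 = 22
parts_B = target - CP_a = 18 - 14 = 4
total_parts = 22 + 4 = 26
Feed A = 163 * 22 / 26 = 137.92 kg
Feed B = 163 * 4 / 26 = 25.08 kg

137.92 kg


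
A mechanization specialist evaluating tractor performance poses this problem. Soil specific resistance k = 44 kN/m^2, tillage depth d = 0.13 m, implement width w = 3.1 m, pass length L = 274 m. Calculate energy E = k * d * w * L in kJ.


E = k * d * w * L
  = 44 * 0.13 * 3.1 * 274
  = 4858.57 kJ


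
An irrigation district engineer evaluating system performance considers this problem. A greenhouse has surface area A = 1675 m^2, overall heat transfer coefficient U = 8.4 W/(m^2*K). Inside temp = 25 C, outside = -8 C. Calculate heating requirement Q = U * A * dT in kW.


dT = 25 - (-8) = 33 K
Q = U * A * dT
  = 8.4 * 1675 * 33
  = 464310 W = 464.31 kW


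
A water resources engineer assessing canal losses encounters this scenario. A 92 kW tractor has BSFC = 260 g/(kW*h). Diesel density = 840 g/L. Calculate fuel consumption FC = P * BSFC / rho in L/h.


FC = P * BSFC / rho_fuel
   = 92 * 260 / 840
   = 23920 / 840
   = 28.48 L/h


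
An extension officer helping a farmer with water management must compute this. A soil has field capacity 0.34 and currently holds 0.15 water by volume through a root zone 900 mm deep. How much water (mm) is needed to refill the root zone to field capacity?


SMD = (FC - theta) * D
    = (0.34 - 0.15) * 900
    = 0.190 * 900
    = 171 mm


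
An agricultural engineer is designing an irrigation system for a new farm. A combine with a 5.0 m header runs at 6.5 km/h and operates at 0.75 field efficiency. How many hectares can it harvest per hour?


C = w * v * eta_f / 10
  = 5.0 * 6.5 * 0.75 / 10
  = 24.38 / 10
  = 2.44 ha/h


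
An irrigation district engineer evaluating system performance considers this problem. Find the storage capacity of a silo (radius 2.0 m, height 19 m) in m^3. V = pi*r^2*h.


V = pi * r^2 * h
  = pi * 2.0^2 * 19
  = pi * 4 * 19
  = 238.76 m^3


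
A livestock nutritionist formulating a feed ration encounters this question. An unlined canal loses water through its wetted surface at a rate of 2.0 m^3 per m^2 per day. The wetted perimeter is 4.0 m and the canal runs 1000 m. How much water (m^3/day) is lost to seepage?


S = C * P * L
  = 2.0 * 4.0 * 1000
  = 8000 m^3/day


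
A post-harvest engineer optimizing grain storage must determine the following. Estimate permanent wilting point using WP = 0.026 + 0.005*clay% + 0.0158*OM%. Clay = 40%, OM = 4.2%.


WP = 0.026 + 0.005*40 + 0.0158*4.2
   = 0.026 + 0.2000 + 0.0664
   = 0.2924


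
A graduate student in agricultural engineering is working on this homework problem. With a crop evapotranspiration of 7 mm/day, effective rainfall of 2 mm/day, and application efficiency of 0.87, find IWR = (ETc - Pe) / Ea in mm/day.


IWR = (ETc - Pe) / Ea
    = (7 - 2) / 0.87
    = 5 / 0.87
    = 5.75 mm/day


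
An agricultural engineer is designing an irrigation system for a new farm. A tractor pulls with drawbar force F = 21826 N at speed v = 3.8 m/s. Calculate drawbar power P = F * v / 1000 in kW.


P = F * v / 1000
  = 21826 * 3.8 / 1000
  = 82938.80 / 1000
  = 82.94 kW


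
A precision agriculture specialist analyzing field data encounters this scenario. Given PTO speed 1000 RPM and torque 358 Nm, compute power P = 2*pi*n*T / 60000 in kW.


P = 2*pi*n*T / 60000
  = 2*pi * 1000 * 358 / 60000
  = 2249380.34 / 60000
  = 37.49 kW


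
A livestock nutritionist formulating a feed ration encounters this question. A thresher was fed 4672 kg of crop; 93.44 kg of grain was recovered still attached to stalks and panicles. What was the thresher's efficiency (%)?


eta = (total - unthreshed) / total * 100
    = (4672 - 93.44) / 4672 * 100
    = 4578.56 / 4672 * 100
    = 98%


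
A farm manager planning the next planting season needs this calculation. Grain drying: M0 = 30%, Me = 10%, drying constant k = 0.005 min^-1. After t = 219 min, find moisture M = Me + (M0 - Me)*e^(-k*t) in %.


M = Me + (M0 - Me) * e^(-k*t)
  = 10 + (30 - 10) * e^(-0.005*219)
  = 10 + 20 * e^(-1.095)
  = 10 + 20 * 0.33454
  = 10 + 6.6908
  = 16.69%


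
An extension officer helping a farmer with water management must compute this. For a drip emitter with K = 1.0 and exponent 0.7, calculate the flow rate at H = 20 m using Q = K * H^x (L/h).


Q = K * H^x
  = 1.0 * 20^0.7
  = 1.0 * 8.1418
  = 8.14 L/h


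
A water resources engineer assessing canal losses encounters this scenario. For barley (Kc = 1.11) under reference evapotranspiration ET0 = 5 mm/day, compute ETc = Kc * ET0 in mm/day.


ETc = Kc * ET0
    = 1.11 * 5
    = 5.55 mm/day


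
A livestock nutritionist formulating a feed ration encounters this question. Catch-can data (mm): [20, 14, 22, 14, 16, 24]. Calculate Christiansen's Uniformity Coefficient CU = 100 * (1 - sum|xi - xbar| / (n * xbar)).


xbar = 110 / 6 = 18.333
sum|xi - xbar| = 22
CU = 100 * (1 - 22 / (6 * 18.333))
   = 100 * (1 - 0.2000)
   = 80%


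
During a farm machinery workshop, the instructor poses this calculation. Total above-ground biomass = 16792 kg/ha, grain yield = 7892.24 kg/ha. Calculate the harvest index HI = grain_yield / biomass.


HI = grain_yield / biomass
   = 7892.24 / 16792
   = 0.47


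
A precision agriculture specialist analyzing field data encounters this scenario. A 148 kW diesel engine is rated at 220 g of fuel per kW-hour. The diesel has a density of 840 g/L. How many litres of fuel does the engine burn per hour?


FC = P * BSFC / rho_fuel
   = 148 * 220 / 840
   = 32560 / 840
   = 38.76 L/h


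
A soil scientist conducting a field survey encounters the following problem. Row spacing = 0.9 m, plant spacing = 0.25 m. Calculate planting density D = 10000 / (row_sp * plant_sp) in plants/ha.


D = 10000 / (row_sp * plant_sp)
  = 10000 / (0.9 * 0.25)
  = 10000 / 0.2250
  = 44444.44 plants/ha


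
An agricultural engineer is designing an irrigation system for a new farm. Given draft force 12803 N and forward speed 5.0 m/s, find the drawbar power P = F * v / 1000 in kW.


P = F * v / 1000
  = 12803 * 5.0 / 1000
  = 64015 / 1000
  = 64.02 kW


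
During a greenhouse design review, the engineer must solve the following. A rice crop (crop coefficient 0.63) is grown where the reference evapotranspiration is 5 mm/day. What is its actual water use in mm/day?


ETc = Kc * ET0
    = 0.63 * 5
    = 3.15 mm/day


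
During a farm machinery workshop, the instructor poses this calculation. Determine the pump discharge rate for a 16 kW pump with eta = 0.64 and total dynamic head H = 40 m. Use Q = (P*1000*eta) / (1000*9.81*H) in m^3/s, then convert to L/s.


Q = (P * 1000 * eta) / (rho * g * H)
  = (16 * 1000 * 0.64) / (1000 * 9.81 * 40)
  = 10240 / 392400
  = 0.02610 m^3/s = 26.10 L/s


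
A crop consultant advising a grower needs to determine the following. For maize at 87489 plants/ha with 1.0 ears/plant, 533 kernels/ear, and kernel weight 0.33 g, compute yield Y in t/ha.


Y = density * ears * kernels * kw
  = 87489 * 1.0 * 533 * 0.33 g/ha
  = 15388440.21 g/ha
  = 15388.44 kg/ha = 15.39 t/ha


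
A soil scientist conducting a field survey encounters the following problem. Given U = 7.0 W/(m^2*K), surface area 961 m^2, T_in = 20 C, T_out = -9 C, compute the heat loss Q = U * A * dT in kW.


dT = 20 - (-9) = 29 K
Q = U * A * dT
  = 7.0 * 961 * 29
  = 195083 W = 195.08 kW


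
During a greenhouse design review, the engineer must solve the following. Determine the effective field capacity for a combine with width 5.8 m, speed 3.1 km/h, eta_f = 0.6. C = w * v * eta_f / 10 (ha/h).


C = w * v * eta_f / 10
  = 5.8 * 3.1 * 0.6 / 10
  = 10.79 / 10
  = 1.08 ha/h


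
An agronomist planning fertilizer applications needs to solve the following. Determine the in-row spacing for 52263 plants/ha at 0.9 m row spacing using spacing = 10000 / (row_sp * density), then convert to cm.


spacing = 10000 / (row_sp * density)
        = 10000 / (0.9 * 52263)
        = 10000 / 47036.70
        = 0.21260 m = 21.26 cm


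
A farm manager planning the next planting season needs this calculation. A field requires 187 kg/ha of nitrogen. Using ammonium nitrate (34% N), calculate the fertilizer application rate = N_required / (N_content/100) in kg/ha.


Rate = N_required / (N_content / 100)
     = 187 / (34 / 100)
     = 187 / 0.34
     = 550 kg/ha


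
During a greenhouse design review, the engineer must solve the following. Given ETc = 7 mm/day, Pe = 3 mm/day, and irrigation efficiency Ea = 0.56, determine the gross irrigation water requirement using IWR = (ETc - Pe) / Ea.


IWR = (ETc - Pe) / Ea
    = (7 - 3) / 0.56
    = 4 / 0.56
    = 7.14 mm/day


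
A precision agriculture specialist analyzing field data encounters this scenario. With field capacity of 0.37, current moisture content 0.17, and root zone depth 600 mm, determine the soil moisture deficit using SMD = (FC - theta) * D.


SMD = (FC - theta) * D
    = (0.37 - 0.17) * 600
    = 0.200 * 600
    = 120 mm


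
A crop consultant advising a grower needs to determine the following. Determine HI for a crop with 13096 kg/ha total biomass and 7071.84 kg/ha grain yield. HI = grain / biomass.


HI = grain_yield / biomass
   = 7071.84 / 13096
   = 0.54


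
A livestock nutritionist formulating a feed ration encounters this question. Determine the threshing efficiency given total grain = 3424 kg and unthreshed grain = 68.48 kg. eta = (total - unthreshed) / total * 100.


eta = (total - unthreshed) / total * 100
    = (3424 - 68.48) / 3424 * 100
    = 3355.52 / 3424 * 100
    = 98%


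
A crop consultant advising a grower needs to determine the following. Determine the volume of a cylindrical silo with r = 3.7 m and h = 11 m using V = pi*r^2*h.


V = pi * r^2 * h
  = pi * 3.7^2 * 11
  = pi * 13.69 * 11
  = 473.09 m^3


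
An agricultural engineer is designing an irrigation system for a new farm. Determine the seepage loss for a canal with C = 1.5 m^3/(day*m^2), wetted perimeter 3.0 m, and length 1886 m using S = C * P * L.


S = C * P * L
  = 1.5 * 3.0 * 1886
  = 8487 m^3/day


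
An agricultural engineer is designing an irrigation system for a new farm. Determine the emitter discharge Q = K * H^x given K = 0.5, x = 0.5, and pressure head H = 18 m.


Q = K * H^x
  = 0.5 * 18^0.5
  = 0.5 * 4.2426
  = 2.12 L/h


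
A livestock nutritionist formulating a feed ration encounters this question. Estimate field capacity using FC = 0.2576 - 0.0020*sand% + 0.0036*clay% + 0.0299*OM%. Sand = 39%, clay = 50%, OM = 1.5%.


FC = 0.2576 - 0.0020*39 + 0.0036*50 + 0.0299*1.5
   = 0.2576 - 0.0780 + 0.1800 + 0.0449
   = 0.4045


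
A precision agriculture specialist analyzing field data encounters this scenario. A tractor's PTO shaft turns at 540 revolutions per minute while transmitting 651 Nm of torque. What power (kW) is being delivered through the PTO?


P = 2*pi*n*T / 60000
  = 2*pi * 540 * 651 / 60000
  = 2208790.96 / 60000
  = 36.81 kW


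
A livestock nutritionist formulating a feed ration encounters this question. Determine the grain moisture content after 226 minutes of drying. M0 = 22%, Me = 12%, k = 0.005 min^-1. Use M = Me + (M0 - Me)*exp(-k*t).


M = Me + (M0 - Me) * e^(-k*t)
  = 12 + (22 - 12) * e^(-0.005*226)
  = 12 + 10 * e^(-1.130)
  = 12 + 10 * 0.32303
  = 12 + 3.2303
  = 15.23%


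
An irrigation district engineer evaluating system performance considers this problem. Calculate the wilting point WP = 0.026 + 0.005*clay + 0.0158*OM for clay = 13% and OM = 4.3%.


WP = 0.026 + 0.005*13 + 0.0158*4.3
   = 0.026 + 0.0650 + 0.0679
   = 0.1589


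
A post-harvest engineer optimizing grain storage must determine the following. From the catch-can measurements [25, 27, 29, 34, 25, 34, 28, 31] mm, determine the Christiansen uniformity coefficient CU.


xbar = 233 / 8 = 29.125
sum|xi - xbar| = 23.250
CU = 100 * (1 - 23.250 / (8 * 29.125))
   = 100 * (1 - 0.0998)
   = 90.02%


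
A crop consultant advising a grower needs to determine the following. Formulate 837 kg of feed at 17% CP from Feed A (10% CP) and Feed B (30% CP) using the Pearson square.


parts_A = CP_b - target = 30 - 17 = 13
parts_B = target - CP_a = 17 - 10 = 7
total_parts = 13 + 7 = 20
Feed A = 837 * 13 / 20 = 544.05 kg
Feed B = 837 * 7 / 20 = 292.95 kg

544.05 kg


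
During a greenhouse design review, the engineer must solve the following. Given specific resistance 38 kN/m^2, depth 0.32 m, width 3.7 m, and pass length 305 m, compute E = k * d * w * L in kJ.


E = k * d * w * L
  = 38 * 0.32 * 3.7 * 305
  = 13722.56 kJ


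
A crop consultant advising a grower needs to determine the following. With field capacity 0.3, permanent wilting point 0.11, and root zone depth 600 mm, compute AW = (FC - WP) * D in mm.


AW = (FC - WP) * D
   = (0.3 - 0.11) * 600
   = 0.19 * 600
   = 114 mm


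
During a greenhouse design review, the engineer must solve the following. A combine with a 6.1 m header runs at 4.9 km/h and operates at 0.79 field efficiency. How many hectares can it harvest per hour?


C = w * v * eta_f / 10
  = 6.1 * 4.9 * 0.79 / 10
  = 23.61 / 10
  = 2.36 ha/h


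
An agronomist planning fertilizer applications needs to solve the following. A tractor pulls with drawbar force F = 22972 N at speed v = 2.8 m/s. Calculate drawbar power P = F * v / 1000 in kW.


P = F * v / 1000
  = 22972 * 2.8 / 1000
  = 64321.60 / 1000
  = 64.32 kW


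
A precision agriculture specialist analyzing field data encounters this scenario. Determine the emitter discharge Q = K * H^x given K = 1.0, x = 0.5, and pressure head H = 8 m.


Q = K * H^x
  = 1.0 * 8^0.5
  = 1.0 * 2.8284
  = 2.83 L/h


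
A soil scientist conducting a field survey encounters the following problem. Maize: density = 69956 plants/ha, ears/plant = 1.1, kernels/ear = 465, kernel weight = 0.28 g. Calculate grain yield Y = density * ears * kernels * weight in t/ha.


Y = density * ears * kernels * kw
  = 69956 * 1.1 * 465 * 0.28 g/ha
  = 10019098.32 g/ha
  = 10019.10 kg/ha = 10.02 t/ha


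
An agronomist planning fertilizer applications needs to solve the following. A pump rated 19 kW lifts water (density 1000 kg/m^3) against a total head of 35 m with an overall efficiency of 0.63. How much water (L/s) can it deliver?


Q = (P * 1000 * eta) / (rho * g * H)
  = (19 * 1000 * 0.63) / (1000 * 9.81 * 35)
  = 11970 / 343350
  = 0.03486 m^3/s = 34.86 L/s


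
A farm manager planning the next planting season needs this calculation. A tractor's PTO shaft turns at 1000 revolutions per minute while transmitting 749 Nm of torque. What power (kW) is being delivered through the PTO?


P = 2*pi*n*T / 60000
  = 2*pi * 1000 * 749 / 60000
  = 4706105.80 / 60000
  = 78.44 kW


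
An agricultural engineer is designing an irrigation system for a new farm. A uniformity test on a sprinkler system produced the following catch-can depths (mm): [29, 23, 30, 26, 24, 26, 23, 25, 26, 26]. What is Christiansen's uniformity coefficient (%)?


xbar = 258 / 10 = 25.800
sum|xi - xbar| = 16.400
CU = 100 * (1 - 16.400 / (10 * 25.800))
   = 100 * (1 - 0.0636)
   = 93.64%


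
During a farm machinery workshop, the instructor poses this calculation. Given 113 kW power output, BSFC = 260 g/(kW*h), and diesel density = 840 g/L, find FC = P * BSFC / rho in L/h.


FC = P * BSFC / rho_fuel
   = 113 * 260 / 840
   = 29380 / 840
   = 34.98 L/h


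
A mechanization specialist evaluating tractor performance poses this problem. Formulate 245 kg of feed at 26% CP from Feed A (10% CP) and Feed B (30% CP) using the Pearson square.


parts_A = CP_b - target = 30 - 26 = 4
parts_B = target - CP_a = 26 - 10 = 16
total_parts = 4 + 16 = 20
Feed A = 245 * 4 / 20 = 49 kg
Feed B = 245 * 16 / 20 = 196 kg

49 kg


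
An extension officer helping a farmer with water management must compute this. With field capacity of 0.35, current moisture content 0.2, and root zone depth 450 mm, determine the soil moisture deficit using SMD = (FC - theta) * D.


SMD = (FC - theta) * D
    = (0.35 - 0.2) * 450
    = 0.150 * 450
    = 67.50 mm


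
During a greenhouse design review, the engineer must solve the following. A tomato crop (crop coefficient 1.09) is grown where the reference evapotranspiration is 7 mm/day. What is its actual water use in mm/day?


ETc = Kc * ET0
    = 1.09 * 7
    = 7.63 mm/day


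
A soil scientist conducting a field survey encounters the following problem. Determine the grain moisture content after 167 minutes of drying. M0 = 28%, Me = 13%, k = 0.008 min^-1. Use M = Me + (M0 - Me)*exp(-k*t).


M = Me + (M0 - Me) * e^(-k*t)
  = 13 + (28 - 13) * e^(-0.008*167)
  = 13 + 15 * e^(-1.336)
  = 13 + 15 * 0.26290
  = 13 + 3.9434
  = 16.94%


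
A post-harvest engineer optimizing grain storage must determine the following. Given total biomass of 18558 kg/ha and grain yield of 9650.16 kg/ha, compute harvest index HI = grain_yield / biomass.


HI = grain_yield / biomass
   = 9650.16 / 18558
   = 0.52


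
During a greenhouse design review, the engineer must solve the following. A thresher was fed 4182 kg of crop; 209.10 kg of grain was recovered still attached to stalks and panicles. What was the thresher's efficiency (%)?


eta = (total - unthreshed) / total * 100
    = (4182 - 209.10) / 4182 * 100
    = 3972.90 / 4182 * 100
    = 95%


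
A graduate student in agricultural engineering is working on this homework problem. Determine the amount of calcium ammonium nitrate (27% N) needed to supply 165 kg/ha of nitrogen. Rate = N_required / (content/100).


Rate = N_required / (N_content / 100)
     = 165 / (27 / 100)
     = 165 / 0.27
     = 611.11 kg/ha


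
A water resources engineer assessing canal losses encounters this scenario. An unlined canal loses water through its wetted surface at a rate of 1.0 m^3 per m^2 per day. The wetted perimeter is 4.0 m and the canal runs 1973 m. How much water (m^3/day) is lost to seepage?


S = C * P * L
  = 1.0 * 4.0 * 1973
  = 7892 m^3/day


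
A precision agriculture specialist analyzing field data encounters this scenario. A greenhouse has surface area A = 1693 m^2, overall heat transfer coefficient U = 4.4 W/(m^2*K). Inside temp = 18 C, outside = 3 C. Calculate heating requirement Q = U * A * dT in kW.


dT = 18 - (3) = 15 K
Q = U * A * dT
  = 4.4 * 1693 * 15
  = 111738 W = 111.74 kW


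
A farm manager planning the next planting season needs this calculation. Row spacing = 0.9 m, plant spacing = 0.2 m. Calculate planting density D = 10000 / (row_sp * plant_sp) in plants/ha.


D = 10000 / (row_sp * plant_sp)
  = 10000 / (0.9 * 0.2)
  = 10000 / 0.1800
  = 55555.56 plants/ha


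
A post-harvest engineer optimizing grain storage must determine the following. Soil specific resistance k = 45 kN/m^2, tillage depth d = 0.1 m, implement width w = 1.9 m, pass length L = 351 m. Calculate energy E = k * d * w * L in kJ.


E = k * d * w * L
  = 45 * 0.1 * 1.9 * 351
  = 3001.05 kJ


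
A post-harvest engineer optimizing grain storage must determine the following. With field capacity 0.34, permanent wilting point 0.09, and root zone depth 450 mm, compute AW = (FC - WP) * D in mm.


AW = (FC - WP) * D
   = (0.34 - 0.09) * 450
   = 0.25 * 450
   = 112.50 mm


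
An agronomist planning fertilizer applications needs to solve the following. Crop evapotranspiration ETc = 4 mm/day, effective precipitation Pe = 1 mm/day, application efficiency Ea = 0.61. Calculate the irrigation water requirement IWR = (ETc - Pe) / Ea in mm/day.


IWR = (ETc - Pe) / Ea
    = (4 - 1) / 0.61
    = 3 / 0.61
    = 4.92 mm/day


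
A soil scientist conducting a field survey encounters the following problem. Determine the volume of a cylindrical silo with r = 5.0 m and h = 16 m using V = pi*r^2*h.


V = pi * r^2 * h
  = pi * 5.0^2 * 16
  = pi * 25 * 16
  = 1256.64 m^3


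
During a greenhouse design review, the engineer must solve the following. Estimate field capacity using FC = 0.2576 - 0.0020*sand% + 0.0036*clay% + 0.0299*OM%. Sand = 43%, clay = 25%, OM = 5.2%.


FC = 0.2576 - 0.0020*43 + 0.0036*25 + 0.0299*5.2
   = 0.2576 - 0.0860 + 0.0900 + 0.1555
   = 0.4171


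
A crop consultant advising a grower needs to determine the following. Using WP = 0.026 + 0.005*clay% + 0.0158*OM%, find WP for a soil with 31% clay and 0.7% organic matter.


WP = 0.026 + 0.005*31 + 0.0158*0.7
   = 0.026 + 0.1550 + 0.0111
   = 0.1921


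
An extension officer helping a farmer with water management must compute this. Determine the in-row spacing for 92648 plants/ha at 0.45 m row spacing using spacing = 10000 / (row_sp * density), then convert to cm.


spacing = 10000 / (row_sp * density)
        = 10000 / (0.45 * 92648)
        = 10000 / 41691.60
        = 0.23986 m = 23.99 cm


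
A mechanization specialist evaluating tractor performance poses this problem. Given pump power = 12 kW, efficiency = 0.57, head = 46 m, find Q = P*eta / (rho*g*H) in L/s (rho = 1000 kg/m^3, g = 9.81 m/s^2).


Q = (P * 1000 * eta) / (rho * g * H)
  = (12 * 1000 * 0.57) / (1000 * 9.81 * 46)
  = 6840 / 451260
  = 0.01516 m^3/s = 15.16 L/s


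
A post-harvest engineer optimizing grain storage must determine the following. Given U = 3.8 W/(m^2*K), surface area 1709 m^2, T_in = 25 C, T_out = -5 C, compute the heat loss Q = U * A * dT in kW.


dT = 25 - (-5) = 30 K
Q = U * A * dT
  = 3.8 * 1709 * 30
  = 194826 W = 194.83 kW


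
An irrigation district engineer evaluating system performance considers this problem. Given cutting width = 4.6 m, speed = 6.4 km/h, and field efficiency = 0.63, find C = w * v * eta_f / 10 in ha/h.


C = w * v * eta_f / 10
  = 4.6 * 6.4 * 0.63 / 10
  = 18.55 / 10
  = 1.85 ha/h


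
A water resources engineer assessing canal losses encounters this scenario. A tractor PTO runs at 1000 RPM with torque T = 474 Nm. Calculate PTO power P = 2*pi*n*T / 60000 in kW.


P = 2*pi*n*T / 60000
  = 2*pi * 1000 * 474 / 60000
  = 2978229.84 / 60000
  = 49.64 kW


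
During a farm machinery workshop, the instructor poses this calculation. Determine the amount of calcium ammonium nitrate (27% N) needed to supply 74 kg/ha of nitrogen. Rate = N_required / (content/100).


Rate = N_required / (N_content / 100)
     = 74 / (27 / 100)
     = 74 / 0.27
     = 274.07 kg/ha


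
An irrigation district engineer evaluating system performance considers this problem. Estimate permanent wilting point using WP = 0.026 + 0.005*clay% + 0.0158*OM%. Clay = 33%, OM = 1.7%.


WP = 0.026 + 0.005*33 + 0.0158*1.7
   = 0.026 + 0.1650 + 0.0269
   = 0.2179


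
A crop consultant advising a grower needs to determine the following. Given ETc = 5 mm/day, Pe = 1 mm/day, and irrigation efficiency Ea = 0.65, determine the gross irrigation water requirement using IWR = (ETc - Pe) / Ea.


IWR = (ETc - Pe) / Ea
    = (5 - 1) / 0.65
    = 4 / 0.65
    = 6.15 mm/day


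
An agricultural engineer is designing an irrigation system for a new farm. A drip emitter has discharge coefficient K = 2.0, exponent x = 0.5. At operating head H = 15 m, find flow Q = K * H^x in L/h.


Q = K * H^x
  = 2.0 * 15^0.5
  = 2.0 * 3.8730
  = 7.75 L/h


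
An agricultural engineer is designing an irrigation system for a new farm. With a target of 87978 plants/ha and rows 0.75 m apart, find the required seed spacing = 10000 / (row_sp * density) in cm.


spacing = 10000 / (row_sp * density)
        = 10000 / (0.75 * 87978)
        = 10000 / 65983.50
        = 0.15155 m = 15.16 cm


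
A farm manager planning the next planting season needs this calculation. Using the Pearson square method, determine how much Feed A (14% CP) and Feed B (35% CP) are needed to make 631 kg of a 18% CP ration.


parts_A = CP_b - target = 35 - 18 = 17
parts_B = target - CP_a = 18 - 14 = 4
total_parts = 17 + 4 = 21
Feed A = 631 * 17 / 21 = 510.81 kg
Feed B = 631 * 4 / 21 = 120.19 kg

510.81 kg


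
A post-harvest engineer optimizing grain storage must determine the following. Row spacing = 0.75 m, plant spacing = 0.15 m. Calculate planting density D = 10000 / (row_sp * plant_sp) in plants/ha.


D = 10000 / (row_sp * plant_sp)
  = 10000 / (0.75 * 0.15)
  = 10000 / 0.1125
  = 88888.89 plants/ha


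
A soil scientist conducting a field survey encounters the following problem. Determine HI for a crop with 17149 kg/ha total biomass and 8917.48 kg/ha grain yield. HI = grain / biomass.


HI = grain_yield / biomass
   = 8917.48 / 17149
   = 0.52


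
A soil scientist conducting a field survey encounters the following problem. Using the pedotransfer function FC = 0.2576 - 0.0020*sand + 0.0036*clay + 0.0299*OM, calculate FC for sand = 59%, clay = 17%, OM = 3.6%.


FC = 0.2576 - 0.0020*59 + 0.0036*17 + 0.0299*3.6
   = 0.2576 - 0.1180 + 0.0612 + 0.1076
   = 0.3084


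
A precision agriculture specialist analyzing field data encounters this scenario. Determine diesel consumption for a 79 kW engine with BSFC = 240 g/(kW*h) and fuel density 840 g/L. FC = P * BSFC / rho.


FC = P * BSFC / rho_fuel
   = 79 * 240 / 840
   = 18960 / 840
   = 22.57 L/h


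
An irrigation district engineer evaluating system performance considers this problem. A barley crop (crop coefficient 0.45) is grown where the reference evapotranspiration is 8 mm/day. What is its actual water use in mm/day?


ETc = Kc * ET0
    = 0.45 * 8
    = 3.60 mm/day


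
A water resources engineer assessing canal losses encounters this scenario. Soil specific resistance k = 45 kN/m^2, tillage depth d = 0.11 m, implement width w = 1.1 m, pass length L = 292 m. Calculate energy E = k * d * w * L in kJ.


E = k * d * w * L
  = 45 * 0.11 * 1.1 * 292
  = 1589.94 kJ


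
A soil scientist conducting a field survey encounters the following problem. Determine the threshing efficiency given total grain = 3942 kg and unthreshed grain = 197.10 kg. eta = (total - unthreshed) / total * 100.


eta = (total - unthreshed) / total * 100
    = (3942 - 197.10) / 3942 * 100
    = 3744.90 / 3942 * 100
    = 95%


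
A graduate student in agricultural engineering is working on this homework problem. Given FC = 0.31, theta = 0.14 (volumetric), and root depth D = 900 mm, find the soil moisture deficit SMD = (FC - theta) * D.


SMD = (FC - theta) * D
    = (0.31 - 0.14) * 900
    = 0.170 * 900
    = 153 mm


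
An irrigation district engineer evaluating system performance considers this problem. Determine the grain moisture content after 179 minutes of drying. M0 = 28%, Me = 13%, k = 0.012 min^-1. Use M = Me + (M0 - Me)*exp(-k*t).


M = Me + (M0 - Me) * e^(-k*t)
  = 13 + (28 - 13) * e^(-0.012*179)
  = 13 + 15 * e^(-2.148)
  = 13 + 15 * 0.11672
  = 13 + 1.7508
  = 14.75%


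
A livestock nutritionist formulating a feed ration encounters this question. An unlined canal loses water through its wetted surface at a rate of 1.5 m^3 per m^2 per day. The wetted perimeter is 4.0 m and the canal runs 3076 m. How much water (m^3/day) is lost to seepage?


S = C * P * L
  = 1.5 * 4.0 * 3076
  = 18456 m^3/day


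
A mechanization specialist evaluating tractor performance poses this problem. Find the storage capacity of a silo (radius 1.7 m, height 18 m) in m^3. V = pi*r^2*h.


V = pi * r^2 * h
  = pi * 1.7^2 * 18
  = pi * 2.89 * 18
  = 163.43 m^3


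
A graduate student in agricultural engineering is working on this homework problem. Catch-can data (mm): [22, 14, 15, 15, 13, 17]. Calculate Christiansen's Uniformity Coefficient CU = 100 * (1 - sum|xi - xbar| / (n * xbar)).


xbar = 96 / 6 = 16
sum|xi - xbar| = 14
CU = 100 * (1 - 14 / (6 * 16))
   = 100 * (1 - 0.1458)
   = 85.42%


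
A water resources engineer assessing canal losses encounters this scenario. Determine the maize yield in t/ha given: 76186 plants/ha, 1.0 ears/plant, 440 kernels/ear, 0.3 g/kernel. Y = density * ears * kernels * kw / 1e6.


Y = density * ears * kernels * kw
  = 76186 * 1.0 * 440 * 0.3 g/ha
  = 10056552 g/ha
  = 10056.55 kg/ha = 10.06 t/ha


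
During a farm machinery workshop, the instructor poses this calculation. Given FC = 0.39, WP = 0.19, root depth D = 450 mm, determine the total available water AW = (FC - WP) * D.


AW = (FC - WP) * D
   = (0.39 - 0.19) * 450
   = 0.20 * 450
   = 90 mm


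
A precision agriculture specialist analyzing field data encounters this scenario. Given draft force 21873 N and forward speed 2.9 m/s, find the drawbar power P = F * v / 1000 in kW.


P = F * v / 1000
  = 21873 * 2.9 / 1000
  = 63431.70 / 1000
  = 63.43 kW


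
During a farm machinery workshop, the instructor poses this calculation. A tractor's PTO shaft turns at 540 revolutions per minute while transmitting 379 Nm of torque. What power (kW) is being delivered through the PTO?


P = 2*pi*n*T / 60000
  = 2*pi * 540 * 379 / 60000
  = 1285916.70 / 60000
  = 21.43 kW


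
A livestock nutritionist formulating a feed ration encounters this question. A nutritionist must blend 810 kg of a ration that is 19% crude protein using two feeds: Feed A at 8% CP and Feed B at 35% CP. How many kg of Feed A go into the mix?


parts_A = CP_b - target = 35 - 19 = 16
parts_B = target - CP_a = 19 - 8 = 11
total_parts = 16 + 11 = 27
Feed A = 810 * 16 / 27 = 480 kg
Feed B = 810 * 11 / 27 = 330 kg

480 kg


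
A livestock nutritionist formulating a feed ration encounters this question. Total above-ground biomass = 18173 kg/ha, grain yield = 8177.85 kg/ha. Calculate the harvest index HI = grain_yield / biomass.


HI = grain_yield / biomass
   = 8177.85 / 18173
   = 0.45


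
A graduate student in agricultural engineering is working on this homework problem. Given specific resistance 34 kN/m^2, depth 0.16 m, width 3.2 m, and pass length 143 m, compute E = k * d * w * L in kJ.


E = k * d * w * L
  = 34 * 0.16 * 3.2 * 143
  = 2489.34 kJ


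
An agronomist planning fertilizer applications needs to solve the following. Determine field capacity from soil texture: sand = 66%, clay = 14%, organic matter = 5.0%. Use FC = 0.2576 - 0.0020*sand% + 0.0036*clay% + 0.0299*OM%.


FC = 0.2576 - 0.0020*66 + 0.0036*14 + 0.0299*5.0
   = 0.2576 - 0.1320 + 0.0504 + 0.1495
   = 0.3255


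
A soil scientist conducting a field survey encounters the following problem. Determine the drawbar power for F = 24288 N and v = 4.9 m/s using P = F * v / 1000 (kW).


P = F * v / 1000
  = 24288 * 4.9 / 1000
  = 119011.20 / 1000
  = 119.01 kW


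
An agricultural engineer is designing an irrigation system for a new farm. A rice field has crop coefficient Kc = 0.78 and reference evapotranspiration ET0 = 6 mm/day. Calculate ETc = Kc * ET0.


ETc = Kc * ET0
    = 0.78 * 6
    = 4.68 mm/day


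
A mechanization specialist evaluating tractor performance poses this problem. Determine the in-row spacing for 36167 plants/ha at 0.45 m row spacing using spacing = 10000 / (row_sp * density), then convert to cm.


spacing = 10000 / (row_sp * density)
        = 10000 / (0.45 * 36167)
        = 10000 / 16275.15
        = 0.61443 m = 61.44 cm


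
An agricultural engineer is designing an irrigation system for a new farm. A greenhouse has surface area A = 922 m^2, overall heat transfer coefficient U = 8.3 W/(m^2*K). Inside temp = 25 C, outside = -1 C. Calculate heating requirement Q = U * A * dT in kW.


dT = 25 - (-1) = 26 K
Q = U * A * dT
  = 8.3 * 922 * 26
  = 198967.60 W = 198.97 kW


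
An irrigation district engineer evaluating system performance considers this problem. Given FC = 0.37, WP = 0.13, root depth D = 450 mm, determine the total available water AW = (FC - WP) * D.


AW = (FC - WP) * D
   = (0.37 - 0.13) * 450
   = 0.24 * 450
   = 108 mm


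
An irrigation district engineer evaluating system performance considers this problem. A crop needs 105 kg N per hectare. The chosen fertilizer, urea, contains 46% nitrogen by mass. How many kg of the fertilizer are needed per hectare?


Rate = N_required / (N_content / 100)
     = 105 / (46 / 100)
     = 105 / 0.46
     = 228.26 kg/ha


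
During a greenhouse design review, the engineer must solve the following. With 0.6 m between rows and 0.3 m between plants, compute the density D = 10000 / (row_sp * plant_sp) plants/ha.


D = 10000 / (row_sp * plant_sp)
  = 10000 / (0.6 * 0.3)
  = 10000 / 0.1800
  = 55555.56 plants/ha


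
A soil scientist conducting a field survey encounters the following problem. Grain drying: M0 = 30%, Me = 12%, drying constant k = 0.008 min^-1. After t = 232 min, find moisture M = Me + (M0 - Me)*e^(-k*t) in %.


M = Me + (M0 - Me) * e^(-k*t)
  = 12 + (30 - 12) * e^(-0.008*232)
  = 12 + 18 * e^(-1.856)
  = 12 + 18 * 0.15630
  = 12 + 2.8133
  = 14.81%


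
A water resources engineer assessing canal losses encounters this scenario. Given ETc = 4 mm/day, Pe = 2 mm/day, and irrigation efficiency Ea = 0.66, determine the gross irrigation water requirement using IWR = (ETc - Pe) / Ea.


IWR = (ETc - Pe) / Ea
    = (4 - 2) / 0.66
    = 2 / 0.66
    = 3.03 mm/day


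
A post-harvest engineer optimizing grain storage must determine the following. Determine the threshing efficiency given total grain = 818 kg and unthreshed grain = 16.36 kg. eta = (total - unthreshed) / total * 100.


eta = (total - unthreshed) / total * 100
    = (818 - 16.36) / 818 * 100
    = 801.64 / 818 * 100
    = 98%


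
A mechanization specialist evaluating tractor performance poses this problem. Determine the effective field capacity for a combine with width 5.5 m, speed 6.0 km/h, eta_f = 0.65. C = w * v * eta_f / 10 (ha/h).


C = w * v * eta_f / 10
  = 5.5 * 6.0 * 0.65 / 10
  = 21.45 / 10
  = 2.15 ha/h


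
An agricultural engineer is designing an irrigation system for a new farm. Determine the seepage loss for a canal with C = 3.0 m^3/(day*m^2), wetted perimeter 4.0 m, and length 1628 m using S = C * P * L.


S = C * P * L
  = 3.0 * 4.0 * 1628
  = 19536 m^3/day


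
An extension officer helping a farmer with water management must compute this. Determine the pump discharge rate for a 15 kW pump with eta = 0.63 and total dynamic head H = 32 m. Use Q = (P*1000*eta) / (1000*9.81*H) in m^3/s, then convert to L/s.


Q = (P * 1000 * eta) / (rho * g * H)
  = (15 * 1000 * 0.63) / (1000 * 9.81 * 32)
  = 9450 / 313920
  = 0.03010 m^3/s = 30.10 L/s
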